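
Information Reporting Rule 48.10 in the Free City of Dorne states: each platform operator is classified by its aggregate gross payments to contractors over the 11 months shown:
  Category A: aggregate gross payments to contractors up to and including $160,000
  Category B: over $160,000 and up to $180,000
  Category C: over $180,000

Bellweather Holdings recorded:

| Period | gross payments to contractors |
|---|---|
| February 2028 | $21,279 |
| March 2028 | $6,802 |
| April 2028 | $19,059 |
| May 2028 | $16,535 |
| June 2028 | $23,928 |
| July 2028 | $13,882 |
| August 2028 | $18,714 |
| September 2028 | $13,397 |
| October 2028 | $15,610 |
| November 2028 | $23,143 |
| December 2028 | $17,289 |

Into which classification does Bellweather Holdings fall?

Aggregate gross payments to contractors: $21,279 + $6,802 + $19,059 + $16,535 + $23,928 + $13,882 + $18,714 + $13,397 + $15,610 + $23,143 + $17,289 = $189,638.
$189,638 > $180,000, so Category C applies.

Category C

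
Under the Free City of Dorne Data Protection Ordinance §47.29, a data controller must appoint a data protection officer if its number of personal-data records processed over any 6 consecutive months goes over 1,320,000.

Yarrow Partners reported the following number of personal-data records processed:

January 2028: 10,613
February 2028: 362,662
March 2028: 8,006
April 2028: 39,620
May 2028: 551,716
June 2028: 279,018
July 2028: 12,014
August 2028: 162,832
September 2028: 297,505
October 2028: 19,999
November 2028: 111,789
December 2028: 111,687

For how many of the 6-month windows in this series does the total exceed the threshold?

2

January 2028–June 2028: 10,613 + 362,662 + 8,006 + 39,620 + 551,716 + 279,018 = 1,251,635 (under)
February 2028–July 2028: 362,662 + 8,006 + 39,620 + 551,716 + 279,018 + 12,014 = 1,253,036 (under)
March 2028–August 2028: 8,006 + 39,620 + 551,716 + 279,018 + 12,014 + 162,832 = 1,053,206 (under)
April 2028–September 2028: 39,620 + 551,716 + 279,018 + 12,014 + 162,832 + 297,505 = 1,342,705 (over)
May 2028–October 2028: 551,716 + 279,018 + 12,014 + 162,832 + 297,505 + 19,999 = 1,323,084 (over)
June 2028–November 2028: 279,018 + 12,014 + 162,832 + 297,505 + 19,999 + 111,789 = 883,157 (under)
July 2028–December 2028: 12,014 + 162,832 + 297,505 + 19,999 + 111,789 + 111,687 = 715,826 (under)
2 windows exceed the threshold.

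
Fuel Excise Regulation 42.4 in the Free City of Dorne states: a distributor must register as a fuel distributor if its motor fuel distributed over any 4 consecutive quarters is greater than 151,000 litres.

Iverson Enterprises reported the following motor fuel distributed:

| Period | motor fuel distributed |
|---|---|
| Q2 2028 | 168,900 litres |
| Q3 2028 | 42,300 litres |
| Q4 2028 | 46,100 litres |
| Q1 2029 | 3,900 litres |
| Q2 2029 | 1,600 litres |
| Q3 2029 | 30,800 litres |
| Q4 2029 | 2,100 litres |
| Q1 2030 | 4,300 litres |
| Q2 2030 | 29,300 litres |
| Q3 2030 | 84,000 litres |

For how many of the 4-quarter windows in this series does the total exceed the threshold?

1

Q2 2028–Q1 2029: 168,900 litres + 42,300 litres + 46,100 litres + 3,900 litres = 261,200 litres (over)
Q3 2028–Q2 2029: 42,300 litres + 46,100 litres + 3,900 litres + 1,600 litres = 93,900 litres (under)
Q4 2028–Q3 2029: 46,100 litres + 3,900 litres + 1,600 litres + 30,800 litres = 82,400 litres (under)
Q1 2029–Q4 2029: 3,900 litres + 1,600 litres + 30,800 litres + 2,100 litres = 38,400 litres (under)
Q2 2029–Q1 2030: 1,600 litres + 30,800 litres + 2,100 litres + 4,300 litres = 38,800 litres (under)
Q3 2029–Q2 2030: 30,800 litres + 2,100 litres + 4,300 litres + 29,300 litres = 66,500 litres (under)
Q4 2029–Q3 2030: 2,100 litres + 4,300 litres + 29,300 litres + 84,000 litres = 119,700 litres (under)
1 window exceeds the threshold.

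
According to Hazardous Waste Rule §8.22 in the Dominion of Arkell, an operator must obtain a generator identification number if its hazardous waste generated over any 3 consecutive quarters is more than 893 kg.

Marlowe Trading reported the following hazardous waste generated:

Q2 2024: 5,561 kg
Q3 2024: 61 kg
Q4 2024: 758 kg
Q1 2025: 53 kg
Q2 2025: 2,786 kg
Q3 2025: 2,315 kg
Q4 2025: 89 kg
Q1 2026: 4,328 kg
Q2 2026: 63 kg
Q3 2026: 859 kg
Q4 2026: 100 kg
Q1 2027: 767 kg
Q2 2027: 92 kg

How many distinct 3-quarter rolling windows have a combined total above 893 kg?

Q2 2024–Q4 2024: 5,561 kg + 61 kg + 758 kg = 6,380 kg (over)
Q3 2024–Q1 2025: 61 kg + 758 kg + 53 kg = 872 kg (under)
Q4 2024–Q2 2025: 758 kg + 53 kg + 2,786 kg = 3,597 kg (over)
Q1 2025–Q3 2025: 53 kg + 2,786 kg + 2,315 kg = 5,154 kg (over)
Q2 2025–Q4 2025: 2,786 kg + 2,315 kg + 89 kg = 5,190 kg (over)
Q3 2025–Q1 2026: 2,315 kg + 89 kg + 4,328 kg = 6,732 kg (over)
Q4 2025–Q2 2026: 89 kg + 4,328 kg + 63 kg = 4,480 kg (over)
Q1 2026–Q3 2026: 4,328 kg + 63 kg + 859 kg = 5,250 kg (over)
Q2 2026–Q4 2026: 63 kg + 859 kg + 100 kg = 1,022 kg (over)
Q3 2026–Q1 2027: 859 kg + 100 kg + 767 kg = 1,726 kg (over)
Q4 2026–Q2 2027: 100 kg + 767 kg + 92 kg = 959 kg (over)
10 windows exceed the threshold.

10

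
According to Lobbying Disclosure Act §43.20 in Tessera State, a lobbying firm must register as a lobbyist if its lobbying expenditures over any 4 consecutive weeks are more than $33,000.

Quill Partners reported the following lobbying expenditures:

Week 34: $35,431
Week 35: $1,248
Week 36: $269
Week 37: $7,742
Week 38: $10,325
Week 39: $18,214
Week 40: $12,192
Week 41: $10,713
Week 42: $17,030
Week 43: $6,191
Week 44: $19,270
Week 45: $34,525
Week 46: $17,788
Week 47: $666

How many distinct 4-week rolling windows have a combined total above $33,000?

Week 34–Week 37: $35,431 + $1,248 + $269 + $7,742 = $44,690 (over)
Week 35–Week 38: $1,248 + $269 + $7,742 + $10,325 = $19,584 (under)
Week 36–Week 39: $269 + $7,742 + $10,325 + $18,214 = $36,550 (over)
Week 37–Week 40: $7,742 + $10,325 + $18,214 + $12,192 = $48,473 (over)
Week 38–Week 41: $10,325 + $18,214 + $12,192 + $10,713 = $51,444 (over)
Week 39–Week 42: $18,214 + $12,192 + $10,713 + $17,030 = $58,149 (over)
Week 40–Week 43: $12,192 + $10,713 + $17,030 + $6,191 = $46,126 (over)
Week 41–Week 44: $10,713 + $17,030 + $6,191 + $19,270 = $53,204 (over)
Week 42–Week 45: $17,030 + $6,191 + $19,270 + $34,525 = $77,016 (over)
Week 43–Week 46: $6,191 + $19,270 + $34,525 + $17,788 = $77,774 (over)
Week 44–Week 47: $19,270 + $34,525 + $17,788 + $666 = $72,249 (over)
10 windows exceed the threshold.

10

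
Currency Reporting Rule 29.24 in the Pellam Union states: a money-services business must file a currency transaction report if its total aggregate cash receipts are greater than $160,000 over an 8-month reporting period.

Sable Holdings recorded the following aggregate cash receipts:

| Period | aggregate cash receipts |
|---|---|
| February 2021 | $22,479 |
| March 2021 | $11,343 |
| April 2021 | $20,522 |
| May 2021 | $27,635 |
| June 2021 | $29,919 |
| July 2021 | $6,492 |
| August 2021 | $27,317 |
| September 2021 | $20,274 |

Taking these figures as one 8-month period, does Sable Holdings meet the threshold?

Yes

Total aggregate cash receipts: $22,479 + $11,343 + $20,522 + $27,635 + $29,919 + $6,492 + $27,317 + $20,274 = $165,981.
$165,981 > $160,000, so the threshold is exceeded.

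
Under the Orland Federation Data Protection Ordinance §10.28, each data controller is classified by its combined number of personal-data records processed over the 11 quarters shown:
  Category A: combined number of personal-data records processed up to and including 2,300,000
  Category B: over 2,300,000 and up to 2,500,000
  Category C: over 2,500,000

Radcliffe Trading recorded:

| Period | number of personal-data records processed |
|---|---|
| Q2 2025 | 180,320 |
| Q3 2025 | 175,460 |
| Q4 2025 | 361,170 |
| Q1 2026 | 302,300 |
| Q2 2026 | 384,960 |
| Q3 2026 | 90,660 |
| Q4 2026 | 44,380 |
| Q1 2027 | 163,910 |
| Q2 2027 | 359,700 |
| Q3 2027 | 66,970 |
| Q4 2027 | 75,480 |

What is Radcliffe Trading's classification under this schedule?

Combined number of personal-data records processed: 180,320 + 175,460 + 361,170 + 302,300 + 384,960 + 90,660 + 44,380 + 163,910 + 359,700 + 66,970 + 75,480 = 2,205,310.
2,205,310 ≤ 2,300,000, so Category A applies.

Category A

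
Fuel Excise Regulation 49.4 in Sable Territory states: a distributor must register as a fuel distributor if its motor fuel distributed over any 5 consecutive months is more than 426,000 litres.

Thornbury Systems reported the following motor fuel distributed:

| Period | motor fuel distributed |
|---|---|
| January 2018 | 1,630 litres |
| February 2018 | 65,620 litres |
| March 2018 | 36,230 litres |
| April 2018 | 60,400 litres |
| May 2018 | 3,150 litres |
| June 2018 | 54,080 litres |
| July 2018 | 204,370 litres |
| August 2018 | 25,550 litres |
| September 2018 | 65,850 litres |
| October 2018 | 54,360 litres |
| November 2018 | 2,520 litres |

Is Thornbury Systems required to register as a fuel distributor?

January 2018–May 2018: 1,630 litres + 65,620 litres + 36,230 litres + 60,400 litres + 3,150 litres = 167,030 litres (under)
February 2018–June 2018: 65,620 litres + 36,230 litres + 60,400 litres + 3,150 litres + 54,080 litres = 219,480 litres (under)
March 2018–July 2018: 36,230 litres + 60,400 litres + 3,150 litres + 54,080 litres + 204,370 litres = 358,230 litres (under)
April 2018–August 2018: 60,400 litres + 3,150 litres + 54,080 litres + 204,370 litres + 25,550 litres = 347,550 litres (under)
May 2018–September 2018: 3,150 litres + 54,080 litres + 204,370 litres + 25,550 litres + 65,850 litres = 353,000 litres (under)
June 2018–October 2018: 54,080 litres + 204,370 litres + 25,550 litres + 65,850 litres + 54,360 litres = 404,210 litres (under)
July 2018–November 2018: 204,370 litres + 25,550 litres + 65,850 litres + 54,360 litres + 2,520 litres = 352,650 litres (under)
No window exceeds 426,000 litres.

No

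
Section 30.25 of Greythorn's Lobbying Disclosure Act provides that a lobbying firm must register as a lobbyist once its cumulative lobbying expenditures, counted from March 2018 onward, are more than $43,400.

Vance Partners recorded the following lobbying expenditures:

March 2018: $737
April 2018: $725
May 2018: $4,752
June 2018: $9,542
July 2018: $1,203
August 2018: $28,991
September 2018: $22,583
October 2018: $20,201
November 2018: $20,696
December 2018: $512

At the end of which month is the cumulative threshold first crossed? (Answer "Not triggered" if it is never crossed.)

August 2018

Through March 2018: $737
Through April 2018: $1,462
Through May 2018: $6,214
Through June 2018: $15,756
Through July 2018: $16,959
Through August 2018: $45,950 ← exceeds threshold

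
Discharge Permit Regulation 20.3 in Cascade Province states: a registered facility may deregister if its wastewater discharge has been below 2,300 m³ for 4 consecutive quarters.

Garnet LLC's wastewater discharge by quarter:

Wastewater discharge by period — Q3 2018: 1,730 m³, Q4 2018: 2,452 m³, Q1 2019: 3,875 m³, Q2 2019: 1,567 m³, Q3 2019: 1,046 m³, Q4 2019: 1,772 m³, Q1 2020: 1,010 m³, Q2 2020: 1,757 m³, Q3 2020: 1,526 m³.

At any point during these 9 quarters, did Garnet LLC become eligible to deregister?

Yes

Quarters below 2,300 m³: Q3 2018, Q2 2019, Q3 2019, Q4 2019, Q1 2020, Q2 2020, Q3 2020.
Longest run of consecutive quarters below the threshold: 6.
6 ≥ 4, so Garnet LLC became eligible.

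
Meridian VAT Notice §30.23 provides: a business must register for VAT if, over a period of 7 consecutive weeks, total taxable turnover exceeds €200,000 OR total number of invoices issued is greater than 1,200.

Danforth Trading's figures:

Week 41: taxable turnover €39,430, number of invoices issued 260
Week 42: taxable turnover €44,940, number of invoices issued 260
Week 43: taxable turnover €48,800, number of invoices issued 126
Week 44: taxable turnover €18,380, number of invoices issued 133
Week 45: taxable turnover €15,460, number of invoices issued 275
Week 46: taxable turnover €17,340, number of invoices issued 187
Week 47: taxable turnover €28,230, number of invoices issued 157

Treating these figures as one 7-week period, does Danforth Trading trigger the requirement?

Yes

Total taxable turnover: €39,430 + €44,940 + €48,800 + €18,380 + €15,460 + €17,340 + €28,230 = €212,580 (> €200,000).
Total number of invoices issued: 260 + 260 + 126 + 133 + 275 + 187 + 157 = 1,398 (> 1,200).
The test is 'or': at least one threshold is exceeded.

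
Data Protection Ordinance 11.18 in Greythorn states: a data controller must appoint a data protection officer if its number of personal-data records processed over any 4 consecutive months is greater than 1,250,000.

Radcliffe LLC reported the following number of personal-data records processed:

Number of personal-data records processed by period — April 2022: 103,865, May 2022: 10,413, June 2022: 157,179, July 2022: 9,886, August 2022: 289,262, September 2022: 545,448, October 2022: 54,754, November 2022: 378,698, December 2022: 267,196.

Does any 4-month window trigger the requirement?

Yes

April 2022–July 2022: 103,865 + 10,413 + 157,179 + 9,886 = 281,343 (under)
May 2022–August 2022: 10,413 + 157,179 + 9,886 + 289,262 = 466,740 (under)
June 2022–September 2022: 157,179 + 9,886 + 289,262 + 545,448 = 1,001,775 (under)
July 2022–October 2022: 9,886 + 289,262 + 545,448 + 54,754 = 899,350 (under)
August 2022–November 2022: 289,262 + 545,448 + 54,754 + 378,698 = 1,268,162 (over)
September 2022–December 2022: 545,448 + 54,754 + 378,698 + 267,196 = 1,246,096 (under)
At least one window exceeds 1,250,000.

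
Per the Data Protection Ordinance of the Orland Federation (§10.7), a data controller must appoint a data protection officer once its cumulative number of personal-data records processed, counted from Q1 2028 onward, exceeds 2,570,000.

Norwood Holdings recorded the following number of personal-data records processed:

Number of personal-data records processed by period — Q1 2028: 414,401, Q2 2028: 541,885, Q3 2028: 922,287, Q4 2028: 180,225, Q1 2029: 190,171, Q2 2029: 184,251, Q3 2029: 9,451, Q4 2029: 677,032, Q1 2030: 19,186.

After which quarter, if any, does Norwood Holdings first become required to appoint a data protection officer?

Q4 2029

Through Q1 2028: 414,401
Through Q2 2028: 956,286
Through Q3 2028: 1,878,573
Through Q4 2028: 2,058,798
Through Q1 2029: 2,248,969
Through Q2 2029: 2,433,220
Through Q3 2029: 2,442,671
Through Q4 2029: 3,119,703 ← exceeds threshold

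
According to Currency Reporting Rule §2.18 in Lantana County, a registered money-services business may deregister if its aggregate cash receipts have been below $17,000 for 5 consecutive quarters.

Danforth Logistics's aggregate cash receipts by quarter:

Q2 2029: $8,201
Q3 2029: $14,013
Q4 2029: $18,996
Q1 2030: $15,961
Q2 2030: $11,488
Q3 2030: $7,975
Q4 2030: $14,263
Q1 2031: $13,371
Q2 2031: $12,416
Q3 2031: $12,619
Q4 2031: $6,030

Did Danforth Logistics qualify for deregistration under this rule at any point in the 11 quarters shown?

Quarters below $17,000: Q2 2029, Q3 2029, Q1 2030, Q2 2030, Q3 2030, Q4 2030, Q1 2031, Q2 2031, Q3 2031, Q4 2031.
Longest run of consecutive quarters below the threshold: 8.
8 ≥ 5, so Danforth Logistics became eligible.

Yes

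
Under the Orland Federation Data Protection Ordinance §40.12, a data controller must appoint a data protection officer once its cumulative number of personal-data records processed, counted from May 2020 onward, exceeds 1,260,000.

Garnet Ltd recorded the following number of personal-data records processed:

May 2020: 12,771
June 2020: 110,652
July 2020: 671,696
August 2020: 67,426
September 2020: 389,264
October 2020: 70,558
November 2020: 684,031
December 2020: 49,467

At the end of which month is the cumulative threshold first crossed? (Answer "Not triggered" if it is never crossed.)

Through May 2020: 12,771
Through June 2020: 123,423
Through July 2020: 795,119
Through August 2020: 862,545
Through September 2020: 1,251,809
Through October 2020: 1,322,367 ← exceeds threshold

October 2020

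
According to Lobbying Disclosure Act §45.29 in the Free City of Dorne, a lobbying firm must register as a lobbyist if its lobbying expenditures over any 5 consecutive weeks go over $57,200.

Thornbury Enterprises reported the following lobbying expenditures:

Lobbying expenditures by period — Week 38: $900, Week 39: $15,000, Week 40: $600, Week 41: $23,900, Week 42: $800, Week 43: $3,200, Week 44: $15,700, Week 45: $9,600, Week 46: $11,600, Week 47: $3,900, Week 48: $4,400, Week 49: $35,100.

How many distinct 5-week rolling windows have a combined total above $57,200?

Week 38–Week 42: $900 + $15,000 + $600 + $23,900 + $800 = $41,200 (under)
Week 39–Week 43: $15,000 + $600 + $23,900 + $800 + $3,200 = $43,500 (under)
Week 40–Week 44: $600 + $23,900 + $800 + $3,200 + $15,700 = $44,200 (under)
Week 41–Week 45: $23,900 + $800 + $3,200 + $15,700 + $9,600 = $53,200 (under)
Week 42–Week 46: $800 + $3,200 + $15,700 + $9,600 + $11,600 = $40,900 (under)
Week 43–Week 47: $3,200 + $15,700 + $9,600 + $11,600 + $3,900 = $44,000 (under)
Week 44–Week 48: $15,700 + $9,600 + $11,600 + $3,900 + $4,400 = $45,200 (under)
Week 45–Week 49: $9,600 + $11,600 + $3,900 + $4,400 + $35,100 = $64,600 (over)
1 window exceeds the threshold.

1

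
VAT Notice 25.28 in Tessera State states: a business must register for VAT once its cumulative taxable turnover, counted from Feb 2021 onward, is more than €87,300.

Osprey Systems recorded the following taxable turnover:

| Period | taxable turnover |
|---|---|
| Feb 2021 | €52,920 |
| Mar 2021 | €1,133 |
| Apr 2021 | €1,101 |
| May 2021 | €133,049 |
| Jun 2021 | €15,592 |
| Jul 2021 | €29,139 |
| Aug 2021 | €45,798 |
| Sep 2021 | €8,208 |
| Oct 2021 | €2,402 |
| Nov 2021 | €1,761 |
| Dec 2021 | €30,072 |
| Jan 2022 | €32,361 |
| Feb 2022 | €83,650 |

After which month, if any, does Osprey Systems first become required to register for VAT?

Through Feb 2021: €52,920
Through Mar 2021: €54,053
Through Apr 2021: €55,154
Through May 2021: €188,203 ← exceeds threshold

May 2021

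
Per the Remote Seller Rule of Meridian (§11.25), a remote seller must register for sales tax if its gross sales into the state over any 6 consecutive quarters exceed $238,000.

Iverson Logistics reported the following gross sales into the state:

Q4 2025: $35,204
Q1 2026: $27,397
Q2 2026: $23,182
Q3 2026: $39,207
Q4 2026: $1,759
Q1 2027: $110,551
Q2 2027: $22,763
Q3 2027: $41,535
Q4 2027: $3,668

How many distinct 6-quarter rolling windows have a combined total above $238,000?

Q4 2025–Q1 2027: $35,204 + $27,397 + $23,182 + $39,207 + $1,759 + $110,551 = $237,300 (under)
Q1 2026–Q2 2027: $27,397 + $23,182 + $39,207 + $1,759 + $110,551 + $22,763 = $224,859 (under)
Q2 2026–Q3 2027: $23,182 + $39,207 + $1,759 + $110,551 + $22,763 + $41,535 = $238,997 (over)
Q3 2026–Q4 2027: $39,207 + $1,759 + $110,551 + $22,763 + $41,535 + $3,668 = $219,483 (under)
1 window exceeds the threshold.

1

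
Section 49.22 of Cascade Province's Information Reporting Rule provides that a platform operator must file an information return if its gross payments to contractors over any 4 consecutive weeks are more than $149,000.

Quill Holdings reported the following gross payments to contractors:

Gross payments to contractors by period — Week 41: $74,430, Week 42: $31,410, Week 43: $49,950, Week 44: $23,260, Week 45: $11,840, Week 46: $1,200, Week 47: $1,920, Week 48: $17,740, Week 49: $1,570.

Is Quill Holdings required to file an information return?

Week 41–Week 44: $74,430 + $31,410 + $49,950 + $23,260 = $179,050 (over)
Week 42–Week 45: $31,410 + $49,950 + $23,260 + $11,840 = $116,460 (under)
Week 43–Week 46: $49,950 + $23,260 + $11,840 + $1,200 = $86,250 (under)
Week 44–Week 47: $23,260 + $11,840 + $1,200 + $1,920 = $38,220 (under)
Week 45–Week 48: $11,840 + $1,200 + $1,920 + $17,740 = $32,700 (under)
Week 46–Week 49: $1,200 + $1,920 + $17,740 + $1,570 = $22,430 (under)
At least one window exceeds $149,000.

Yes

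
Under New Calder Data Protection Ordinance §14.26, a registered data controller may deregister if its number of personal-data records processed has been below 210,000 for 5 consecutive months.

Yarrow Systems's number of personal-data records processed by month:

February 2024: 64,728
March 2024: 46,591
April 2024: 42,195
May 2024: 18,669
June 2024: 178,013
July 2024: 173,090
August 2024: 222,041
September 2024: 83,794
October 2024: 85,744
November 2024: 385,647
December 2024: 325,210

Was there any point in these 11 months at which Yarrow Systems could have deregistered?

Yes

Months below 210,000: February 2024, March 2024, April 2024, May 2024, June 2024, July 2024, September 2024, October 2024.
Longest run of consecutive months below the threshold: 6.
6 ≥ 5, so Yarrow Systems became eligible.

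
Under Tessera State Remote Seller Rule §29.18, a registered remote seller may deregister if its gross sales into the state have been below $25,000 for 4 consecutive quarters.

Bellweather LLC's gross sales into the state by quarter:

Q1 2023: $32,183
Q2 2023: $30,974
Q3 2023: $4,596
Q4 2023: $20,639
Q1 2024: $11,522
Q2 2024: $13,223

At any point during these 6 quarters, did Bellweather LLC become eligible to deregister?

Quarters below $25,000: Q3 2023, Q4 2023, Q1 2024, Q2 2024.
Longest run of consecutive quarters below the threshold: 4.
4 ≥ 4, so Bellweather LLC became eligible.

Yes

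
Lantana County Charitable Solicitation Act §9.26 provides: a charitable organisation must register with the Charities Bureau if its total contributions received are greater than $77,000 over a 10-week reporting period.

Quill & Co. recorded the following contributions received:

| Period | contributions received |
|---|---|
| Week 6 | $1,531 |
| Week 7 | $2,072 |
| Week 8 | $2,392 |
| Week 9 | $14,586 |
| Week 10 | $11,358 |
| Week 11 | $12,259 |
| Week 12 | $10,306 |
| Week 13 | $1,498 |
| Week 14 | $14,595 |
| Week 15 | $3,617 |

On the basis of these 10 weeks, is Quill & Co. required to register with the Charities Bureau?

Total contributions received: $1,531 + $2,072 + $2,392 + $14,586 + $11,358 + $12,259 + $10,306 + $1,498 + $14,595 + $3,617 = $74,214.
$74,214 ≤ $77,000, so the threshold is not exceeded.

No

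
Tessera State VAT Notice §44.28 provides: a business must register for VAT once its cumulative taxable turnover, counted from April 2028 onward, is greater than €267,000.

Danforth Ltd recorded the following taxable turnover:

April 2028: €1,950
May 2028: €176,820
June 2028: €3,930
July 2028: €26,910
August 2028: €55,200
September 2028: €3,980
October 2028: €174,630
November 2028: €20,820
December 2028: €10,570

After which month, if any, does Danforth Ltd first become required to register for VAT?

September 2028

Through April 2028: €1,950
Through May 2028: €178,770
Through June 2028: €182,700
Through July 2028: €209,610
Through August 2028: €264,810
Through September 2028: €268,790 ← exceeds threshold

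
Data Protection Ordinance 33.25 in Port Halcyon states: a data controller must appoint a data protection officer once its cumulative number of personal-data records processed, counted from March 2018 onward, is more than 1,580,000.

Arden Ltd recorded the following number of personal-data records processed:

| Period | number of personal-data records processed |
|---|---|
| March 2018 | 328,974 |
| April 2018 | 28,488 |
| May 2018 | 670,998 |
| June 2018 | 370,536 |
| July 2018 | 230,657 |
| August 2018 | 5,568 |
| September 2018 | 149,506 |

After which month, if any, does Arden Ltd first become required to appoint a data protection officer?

Through March 2018: 328,974
Through April 2018: 357,462
Through May 2018: 1,028,460
Through June 2018: 1,398,996
Through July 2018: 1,629,653 ← exceeds threshold

July 2018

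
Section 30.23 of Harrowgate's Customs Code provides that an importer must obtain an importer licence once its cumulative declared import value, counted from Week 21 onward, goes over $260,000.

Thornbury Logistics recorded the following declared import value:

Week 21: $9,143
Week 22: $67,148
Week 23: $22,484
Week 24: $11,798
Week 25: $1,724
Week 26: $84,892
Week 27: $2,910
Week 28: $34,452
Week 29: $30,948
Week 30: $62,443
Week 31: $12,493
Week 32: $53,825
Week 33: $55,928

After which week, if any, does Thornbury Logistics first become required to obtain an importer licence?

Through Week 21: $9,143
Through Week 22: $76,291
Through Week 23: $98,775
Through Week 24: $110,573
Through Week 25: $112,297
Through Week 26: $197,189
Through Week 27: $200,099
Through Week 28: $234,551
Through Week 29: $265,499 ← exceeds threshold

Week 29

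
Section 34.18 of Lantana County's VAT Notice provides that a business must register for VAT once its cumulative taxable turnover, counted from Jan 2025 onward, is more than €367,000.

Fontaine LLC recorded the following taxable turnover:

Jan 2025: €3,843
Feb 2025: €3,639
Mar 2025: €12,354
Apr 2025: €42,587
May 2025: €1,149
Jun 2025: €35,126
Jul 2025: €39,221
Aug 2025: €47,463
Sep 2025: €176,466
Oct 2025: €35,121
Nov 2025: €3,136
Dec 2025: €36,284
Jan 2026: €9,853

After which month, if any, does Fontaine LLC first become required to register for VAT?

Through Jan 2025: €3,843
Through Feb 2025: €7,482
Through Mar 2025: €19,836
Through Apr 2025: €62,423
Through May 2025: €63,572
Through Jun 2025: €98,698
Through Jul 2025: €137,919
Through Aug 2025: €185,382
Through Sep 2025: €361,848
Through Oct 2025: €396,969 ← exceeds threshold

Oct 2025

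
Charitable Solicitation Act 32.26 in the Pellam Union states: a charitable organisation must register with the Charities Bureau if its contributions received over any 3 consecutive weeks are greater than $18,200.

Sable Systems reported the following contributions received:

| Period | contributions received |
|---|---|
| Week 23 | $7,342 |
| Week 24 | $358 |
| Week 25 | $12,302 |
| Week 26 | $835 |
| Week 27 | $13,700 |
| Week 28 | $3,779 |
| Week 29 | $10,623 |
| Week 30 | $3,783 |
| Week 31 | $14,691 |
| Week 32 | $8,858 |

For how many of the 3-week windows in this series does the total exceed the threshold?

Week 23–Week 25: $7,342 + $358 + $12,302 = $20,002 (over)
Week 24–Week 26: $358 + $12,302 + $835 = $13,495 (under)
Week 25–Week 27: $12,302 + $835 + $13,700 = $26,837 (over)
Week 26–Week 28: $835 + $13,700 + $3,779 = $18,314 (over)
Week 27–Week 29: $13,700 + $3,779 + $10,623 = $28,102 (over)
Week 28–Week 30: $3,779 + $10,623 + $3,783 = $18,185 (under)
Week 29–Week 31: $10,623 + $3,783 + $14,691 = $29,097 (over)
Week 30–Week 32: $3,783 + $14,691 + $8,858 = $27,332 (over)
6 windows exceed the threshold.

6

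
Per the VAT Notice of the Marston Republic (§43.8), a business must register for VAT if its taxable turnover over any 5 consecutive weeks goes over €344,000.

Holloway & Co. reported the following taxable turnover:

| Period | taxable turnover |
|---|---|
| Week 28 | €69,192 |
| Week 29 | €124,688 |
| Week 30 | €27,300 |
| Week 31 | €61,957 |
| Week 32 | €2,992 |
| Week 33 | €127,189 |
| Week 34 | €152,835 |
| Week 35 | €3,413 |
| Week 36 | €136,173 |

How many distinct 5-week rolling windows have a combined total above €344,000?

4

Week 28–Week 32: €69,192 + €124,688 + €27,300 + €61,957 + €2,992 = €286,129 (under)
Week 29–Week 33: €124,688 + €27,300 + €61,957 + €2,992 + €127,189 = €344,126 (over)
Week 30–Week 34: €27,300 + €61,957 + €2,992 + €127,189 + €152,835 = €372,273 (over)
Week 31–Week 35: €61,957 + €2,992 + €127,189 + €152,835 + €3,413 = €348,386 (over)
Week 32–Week 36: €2,992 + €127,189 + €152,835 + €3,413 + €136,173 = €422,602 (over)
4 windows exceed the threshold.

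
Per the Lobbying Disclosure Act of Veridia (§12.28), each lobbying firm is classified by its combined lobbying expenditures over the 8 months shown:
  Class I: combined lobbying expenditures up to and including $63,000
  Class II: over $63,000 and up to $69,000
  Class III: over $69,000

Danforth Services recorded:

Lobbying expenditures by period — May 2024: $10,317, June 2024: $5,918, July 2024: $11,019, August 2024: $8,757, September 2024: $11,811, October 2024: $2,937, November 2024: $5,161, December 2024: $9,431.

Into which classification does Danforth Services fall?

Combined lobbying expenditures: $10,317 + $5,918 + $11,019 + $8,757 + $11,811 + $2,937 + $5,161 + $9,431 = $65,351.
$63,000 < $65,351 ≤ $69,000, so Class II applies.

Class II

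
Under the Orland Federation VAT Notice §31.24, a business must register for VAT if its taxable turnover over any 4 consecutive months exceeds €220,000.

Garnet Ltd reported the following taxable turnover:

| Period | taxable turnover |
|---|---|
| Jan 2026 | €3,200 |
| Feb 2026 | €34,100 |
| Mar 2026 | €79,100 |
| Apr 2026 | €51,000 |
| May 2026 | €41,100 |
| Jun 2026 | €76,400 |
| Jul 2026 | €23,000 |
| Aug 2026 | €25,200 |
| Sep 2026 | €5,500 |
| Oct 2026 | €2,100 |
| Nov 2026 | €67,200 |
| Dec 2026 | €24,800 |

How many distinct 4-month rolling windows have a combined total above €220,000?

1

Jan 2026–Apr 2026: €3,200 + €34,100 + €79,100 + €51,000 = €167,400 (under)
Feb 2026–May 2026: €34,100 + €79,100 + €51,000 + €41,100 = €205,300 (under)
Mar 2026–Jun 2026: €79,100 + €51,000 + €41,100 + €76,400 = €247,600 (over)
Apr 2026–Jul 2026: €51,000 + €41,100 + €76,400 + €23,000 = €191,500 (under)
May 2026–Aug 2026: €41,100 + €76,400 + €23,000 + €25,200 = €165,700 (under)
Jun 2026–Sep 2026: €76,400 + €23,000 + €25,200 + €5,500 = €130,100 (under)
Jul 2026–Oct 2026: €23,000 + €25,200 + €5,500 + €2,100 = €55,800 (under)
Aug 2026–Nov 2026: €25,200 + €5,500 + €2,100 + €67,200 = €100,000 (under)
Sep 2026–Dec 2026: €5,500 + €2,100 + €67,200 + €24,800 = €99,600 (under)
1 window exceeds the threshold.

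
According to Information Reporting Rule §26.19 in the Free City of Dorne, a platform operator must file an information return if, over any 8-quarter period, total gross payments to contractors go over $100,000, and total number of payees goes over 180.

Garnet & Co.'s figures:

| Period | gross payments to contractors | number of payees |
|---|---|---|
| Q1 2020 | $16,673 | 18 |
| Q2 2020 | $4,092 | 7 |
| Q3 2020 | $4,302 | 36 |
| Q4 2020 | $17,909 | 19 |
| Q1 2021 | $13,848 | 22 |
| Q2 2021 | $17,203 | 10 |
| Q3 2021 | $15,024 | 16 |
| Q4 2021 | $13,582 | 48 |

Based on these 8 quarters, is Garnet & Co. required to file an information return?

Total gross payments to contractors: $16,673 + $4,092 + $4,302 + $17,909 + $13,848 + $17,203 + $15,024 + $13,582 = $102,633 (> $100,000).
Total number of payees: 18 + 7 + 36 + 19 + 22 + 10 + 16 + 48 = 176 (≤ 180).
The test is 'and': the rule requires both, and at least one is not exceeded.

No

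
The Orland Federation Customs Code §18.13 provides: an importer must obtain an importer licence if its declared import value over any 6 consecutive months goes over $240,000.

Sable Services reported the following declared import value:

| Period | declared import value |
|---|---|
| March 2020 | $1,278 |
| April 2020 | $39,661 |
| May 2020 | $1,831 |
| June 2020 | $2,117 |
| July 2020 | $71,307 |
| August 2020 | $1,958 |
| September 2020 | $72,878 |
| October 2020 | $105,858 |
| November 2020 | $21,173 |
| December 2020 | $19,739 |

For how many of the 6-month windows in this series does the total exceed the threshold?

3

March 2020–August 2020: $1,278 + $39,661 + $1,831 + $2,117 + $71,307 + $1,958 = $118,152 (under)
April 2020–September 2020: $39,661 + $1,831 + $2,117 + $71,307 + $1,958 + $72,878 = $189,752 (under)
May 2020–October 2020: $1,831 + $2,117 + $71,307 + $1,958 + $72,878 + $105,858 = $255,949 (over)
June 2020–November 2020: $2,117 + $71,307 + $1,958 + $72,878 + $105,858 + $21,173 = $275,291 (over)
July 2020–December 2020: $71,307 + $1,958 + $72,878 + $105,858 + $21,173 + $19,739 = $292,913 (over)
3 windows exceed the threshold.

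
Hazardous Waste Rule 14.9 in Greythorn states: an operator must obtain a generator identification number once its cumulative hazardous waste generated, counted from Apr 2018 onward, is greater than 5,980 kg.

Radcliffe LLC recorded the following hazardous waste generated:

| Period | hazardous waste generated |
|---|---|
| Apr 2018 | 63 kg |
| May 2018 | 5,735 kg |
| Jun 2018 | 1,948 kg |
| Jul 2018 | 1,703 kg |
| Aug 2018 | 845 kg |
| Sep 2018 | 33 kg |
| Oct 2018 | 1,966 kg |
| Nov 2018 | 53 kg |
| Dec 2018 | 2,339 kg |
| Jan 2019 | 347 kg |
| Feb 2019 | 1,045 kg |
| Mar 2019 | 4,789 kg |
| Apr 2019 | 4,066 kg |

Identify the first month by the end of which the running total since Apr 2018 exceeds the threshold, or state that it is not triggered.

Through Apr 2018: 63 kg
Through May 2018: 5,798 kg
Through Jun 2018: 7,746 kg ← exceeds threshold

Jun 2018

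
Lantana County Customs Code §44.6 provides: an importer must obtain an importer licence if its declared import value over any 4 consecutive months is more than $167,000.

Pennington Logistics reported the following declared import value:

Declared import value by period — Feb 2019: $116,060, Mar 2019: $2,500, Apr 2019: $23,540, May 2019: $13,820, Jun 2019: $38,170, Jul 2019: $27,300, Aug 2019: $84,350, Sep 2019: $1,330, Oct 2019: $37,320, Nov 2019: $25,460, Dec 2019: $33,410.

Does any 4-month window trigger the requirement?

No

Feb 2019–May 2019: $116,060 + $2,500 + $23,540 + $13,820 = $155,920 (under)
Mar 2019–Jun 2019: $2,500 + $23,540 + $13,820 + $38,170 = $78,030 (under)
Apr 2019–Jul 2019: $23,540 + $13,820 + $38,170 + $27,300 = $102,830 (under)
May 2019–Aug 2019: $13,820 + $38,170 + $27,300 + $84,350 = $163,640 (under)
Jun 2019–Sep 2019: $38,170 + $27,300 + $84,350 + $1,330 = $151,150 (under)
Jul 2019–Oct 2019: $27,300 + $84,350 + $1,330 + $37,320 = $150,300 (under)
Aug 2019–Nov 2019: $84,350 + $1,330 + $37,320 + $25,460 = $148,460 (under)
Sep 2019–Dec 2019: $1,330 + $37,320 + $25,460 + $33,410 = $97,520 (under)
No window exceeds $167,000.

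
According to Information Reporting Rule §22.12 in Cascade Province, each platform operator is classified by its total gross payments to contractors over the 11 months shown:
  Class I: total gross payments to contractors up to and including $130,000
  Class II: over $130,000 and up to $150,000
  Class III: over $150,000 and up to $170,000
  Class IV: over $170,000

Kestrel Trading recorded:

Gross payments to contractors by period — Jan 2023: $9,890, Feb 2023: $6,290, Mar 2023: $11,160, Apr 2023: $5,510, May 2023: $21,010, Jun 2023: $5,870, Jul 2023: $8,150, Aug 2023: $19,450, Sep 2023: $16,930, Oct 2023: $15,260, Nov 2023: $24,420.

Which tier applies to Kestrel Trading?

Class II

Total gross payments to contractors: $9,890 + $6,290 + $11,160 + $5,510 + $21,010 + $5,870 + $8,150 + $19,450 + $16,930 + $15,260 + $24,420 = $143,940.
$130,000 < $143,940 ≤ $150,000, so Class II applies.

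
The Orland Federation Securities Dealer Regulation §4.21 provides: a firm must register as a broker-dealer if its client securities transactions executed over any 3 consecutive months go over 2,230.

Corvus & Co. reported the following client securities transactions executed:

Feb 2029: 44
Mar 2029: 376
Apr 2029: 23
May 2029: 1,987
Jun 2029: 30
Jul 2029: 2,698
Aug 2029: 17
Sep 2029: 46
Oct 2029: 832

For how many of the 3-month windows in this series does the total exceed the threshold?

4

Feb 2029–Apr 2029: 44 + 376 + 23 = 443 (under)
Mar 2029–May 2029: 376 + 23 + 1,987 = 2,386 (over)
Apr 2029–Jun 2029: 23 + 1,987 + 30 = 2,040 (under)
May 2029–Jul 2029: 1,987 + 30 + 2,698 = 4,715 (over)
Jun 2029–Aug 2029: 30 + 2,698 + 17 = 2,745 (over)
Jul 2029–Sep 2029: 2,698 + 17 + 46 = 2,761 (over)
Aug 2029–Oct 2029: 17 + 46 + 832 = 895 (under)
4 windows exceed the threshold.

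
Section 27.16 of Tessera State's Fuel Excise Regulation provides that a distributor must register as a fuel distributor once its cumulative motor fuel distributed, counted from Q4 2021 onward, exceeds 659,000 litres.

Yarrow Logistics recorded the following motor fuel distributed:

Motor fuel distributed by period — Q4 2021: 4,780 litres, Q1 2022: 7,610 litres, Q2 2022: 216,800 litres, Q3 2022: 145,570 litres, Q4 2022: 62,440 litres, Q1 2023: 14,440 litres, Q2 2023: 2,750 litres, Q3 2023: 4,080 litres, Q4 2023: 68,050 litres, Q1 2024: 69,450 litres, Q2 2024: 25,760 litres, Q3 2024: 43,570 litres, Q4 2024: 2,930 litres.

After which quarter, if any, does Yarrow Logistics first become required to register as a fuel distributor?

Through Q4 2021: 4,780 litres
Through Q1 2022: 12,390 litres
Through Q2 2022: 229,190 litres
Through Q3 2022: 374,760 litres
Through Q4 2022: 437,200 litres
Through Q1 2023: 451,640 litres
Through Q2 2023: 454,390 litres
Through Q3 2023: 458,470 litres
Through Q4 2023: 526,520 litres
Through Q1 2024: 595,970 litres
Through Q2 2024: 621,730 litres
Through Q3 2024: 665,300 litres ← exceeds threshold

Q3 2024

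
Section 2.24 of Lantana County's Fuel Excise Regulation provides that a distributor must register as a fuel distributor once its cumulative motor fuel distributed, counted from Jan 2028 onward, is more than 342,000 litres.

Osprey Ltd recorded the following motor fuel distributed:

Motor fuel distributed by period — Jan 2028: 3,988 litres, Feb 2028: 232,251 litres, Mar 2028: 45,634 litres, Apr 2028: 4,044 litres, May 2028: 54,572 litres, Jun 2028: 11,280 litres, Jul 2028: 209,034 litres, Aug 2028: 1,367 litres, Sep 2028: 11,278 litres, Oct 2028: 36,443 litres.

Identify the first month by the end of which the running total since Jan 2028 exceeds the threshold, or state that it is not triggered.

Jun 2028

Through Jan 2028: 3,988 litres
Through Feb 2028: 236,239 litres
Through Mar 2028: 281,873 litres
Through Apr 2028: 285,917 litres
Through May 2028: 340,489 litres
Through Jun 2028: 351,769 litres ← exceeds threshold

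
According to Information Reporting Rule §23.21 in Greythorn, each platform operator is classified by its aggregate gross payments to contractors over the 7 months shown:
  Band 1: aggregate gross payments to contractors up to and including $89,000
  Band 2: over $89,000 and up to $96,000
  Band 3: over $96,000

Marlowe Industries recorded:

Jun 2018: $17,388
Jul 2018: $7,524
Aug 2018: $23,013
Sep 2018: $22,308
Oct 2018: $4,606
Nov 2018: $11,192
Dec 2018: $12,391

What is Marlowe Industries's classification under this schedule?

Aggregate gross payments to contractors: $17,388 + $7,524 + $23,013 + $22,308 + $4,606 + $11,192 + $12,391 = $98,422.
$98,422 > $96,000, so Band 3 applies.

Band 3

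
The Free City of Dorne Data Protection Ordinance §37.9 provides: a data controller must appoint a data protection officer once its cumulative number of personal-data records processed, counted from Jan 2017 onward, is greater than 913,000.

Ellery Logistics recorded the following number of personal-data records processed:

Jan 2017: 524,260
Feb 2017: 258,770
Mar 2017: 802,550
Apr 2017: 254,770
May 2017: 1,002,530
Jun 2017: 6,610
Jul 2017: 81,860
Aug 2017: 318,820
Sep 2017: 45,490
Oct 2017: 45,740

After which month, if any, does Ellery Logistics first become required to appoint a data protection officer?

Mar 2017

Through Jan 2017: 524,260
Through Feb 2017: 783,030
Through Mar 2017: 1,585,580 ← exceeds threshold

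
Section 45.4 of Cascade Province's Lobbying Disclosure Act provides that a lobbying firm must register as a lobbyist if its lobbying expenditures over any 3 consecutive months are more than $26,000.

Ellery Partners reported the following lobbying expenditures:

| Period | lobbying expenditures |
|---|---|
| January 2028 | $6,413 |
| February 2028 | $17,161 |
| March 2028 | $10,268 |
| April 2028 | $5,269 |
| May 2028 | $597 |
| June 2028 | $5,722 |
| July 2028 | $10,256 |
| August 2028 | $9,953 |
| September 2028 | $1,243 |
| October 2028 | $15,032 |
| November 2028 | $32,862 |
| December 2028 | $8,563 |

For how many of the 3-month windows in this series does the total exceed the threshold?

January 2028–March 2028: $6,413 + $17,161 + $10,268 = $33,842 (over)
February 2028–April 2028: $17,161 + $10,268 + $5,269 = $32,698 (over)
March 2028–May 2028: $10,268 + $5,269 + $597 = $16,134 (under)
April 2028–June 2028: $5,269 + $597 + $5,722 = $11,588 (under)
May 2028–July 2028: $597 + $5,722 + $10,256 = $16,575 (under)
June 2028–August 2028: $5,722 + $10,256 + $9,953 = $25,931 (under)
July 2028–September 2028: $10,256 + $9,953 + $1,243 = $21,452 (under)
August 2028–October 2028: $9,953 + $1,243 + $15,032 = $26,228 (over)
September 2028–November 2028: $1,243 + $15,032 + $32,862 = $49,137 (over)
October 2028–December 2028: $15,032 + $32,862 + $8,563 = $56,457 (over)
5 windows exceed the threshold.

5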